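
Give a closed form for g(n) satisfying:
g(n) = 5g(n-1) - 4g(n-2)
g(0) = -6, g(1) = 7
Characteristic equation: x² - 5x + 4 = 0, which factors as (x - (1))(x - (4)) = 0.
Roots r₁ = 1, r₂ = 4 (distinct).
General solution: g(n) = A·(1)^n + B·(4)^n.
From g(0) = -6: A + B = -6.
From g(1) = 7: A + 4B = 7.
Solving: A = - \frac{31}{3}, B = \frac{13}{3}.
So g(n) = \frac{13 \cdot 4^{n}}{3} - \frac{31}{3}.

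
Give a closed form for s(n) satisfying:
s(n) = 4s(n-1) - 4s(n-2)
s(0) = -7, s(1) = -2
Characteristic equation: x² - 4x + 4 = 0, which is (x - (2))².
Repeated root r = 2.
General solution: s(n) = (A + Bn)·(2)^n.
From s(0) = -7: A = -7.
From s(1) = -2: (A + B)·(2) = -2 ⇒ B = 6.
So s(n) = \left(6 n - 7\right) \cdot (2)^n.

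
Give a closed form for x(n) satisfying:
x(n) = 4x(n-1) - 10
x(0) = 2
First-order linear non-homogeneous.
Homogeneous solution: x_h(n) = A·(4)^n.
Try constant particular solution x_p = K: K = 4K - 10 ⇒ K = \frac{10}{3}.
General: x(n) = A·(4)^n + \frac{10}{3}.
Apply x(0) = 2: A + \frac{10}{3} = 2 ⇒ A = - \frac{4}{3}.
So x(n) = \frac{10}{3} - \frac{4 \cdot 4^{n}}{3}.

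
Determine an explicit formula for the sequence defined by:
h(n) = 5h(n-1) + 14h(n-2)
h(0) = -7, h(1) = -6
Characteristic equation: x² - 5x - 14 = 0, which factors as (x - (7))(x - (-2)) = 0.
Roots r₁ = 7, r₂ = -2 (distinct).
General solution: h(n) = A·(7)^n + B·(-2)^n.
From h(0) = -7: A + B = -7.
From h(1) = -6: 7A - 2B = -6.
Solving: A = - \frac{20}{9}, B = - \frac{43}{9}.
So h(n) = - \frac{43 \left(-2\right)^{n}}{9} - \frac{20 \cdot 7^{n}}{9}.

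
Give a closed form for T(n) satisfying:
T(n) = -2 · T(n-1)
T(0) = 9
Pure geometric recurrence with ratio -2.
By induction T(n) = T(0) · (-2)^n = 9 \left(-2\right)^{n}.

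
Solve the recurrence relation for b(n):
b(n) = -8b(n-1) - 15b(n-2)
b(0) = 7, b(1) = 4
Characteristic equation: x² + 8x + 15 = 0, which factors as (x - (-5))(x - (-3)) = 0.
Roots r₁ = -5, r₂ = -3 (distinct).
General solution: b(n) = A·(-5)^n + B·(-3)^n.
From b(0) = 7: A + B = 7.
From b(1) = 4: -5A - 3B = 4.
Solving: A = - \frac{25}{2}, B = \frac{39}{2}.
So b(n) = \frac{39 \left(-3\right)^{n}}{2} - \frac{25 \left(-5\right)^{n}}{2}.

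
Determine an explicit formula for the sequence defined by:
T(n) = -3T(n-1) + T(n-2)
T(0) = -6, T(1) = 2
Characteristic equation: x² + 3x - 1 = 0.
Discriminant Δ = (-3)² + 4·(1) = 13.
Roots r₁,₂ = (-3 ± √13)/2, so r₁ = - \frac{3}{2} + \frac{\sqrt{13}}{2}, r₂ = - \frac{\sqrt{13}}{2} - \frac{3}{2}.
General solution: T(n) = A·r₁^n + B·r₂^n.
From the initial conditions, A + B = -6 and r₁A + r₂B = 2.
Since r₁ - r₂ = √13: A = (2 - (-6)r₂)/√13 = -3 - \frac{7 \sqrt{13}}{13}, and B = -6 - A = -3 + \frac{7 \sqrt{13}}{13}.
So T(n) = \left(-3 - \frac{7 \sqrt{13}}{13}\right)\left(- \frac{3}{2} + \frac{\sqrt{13}}{2}\right)^n + \left(-3 + \frac{7 \sqrt{13}}{13}\right)\left(- \frac{\sqrt{13}}{2} - \frac{3}{2}\right)^n.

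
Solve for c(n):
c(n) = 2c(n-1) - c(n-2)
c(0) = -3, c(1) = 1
Characteristic equation: x² - 2x + 1 = 0, which is (x - (1))².
Repeated root r = 1.
General solution: c(n) = (A + Bn)·(1)^n.
From c(0) = -3: A = -3.
From c(1) = 1: (A + B)·(1) = 1 ⇒ B = 4.
So c(n) = \left(4 n - 3\right) \cdot (1)^n.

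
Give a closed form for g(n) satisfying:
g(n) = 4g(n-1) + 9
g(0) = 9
First-order linear non-homogeneous.
Homogeneous solution: g_h(n) = A·(4)^n.
Try constant particular solution g_p = K: K = 4K + 9 ⇒ K = -3.
General: g(n) = A·(4)^n - 3.
Apply g(0) = 9: A - 3 = 9 ⇒ A = 12.
So g(n) = 12 \cdot 4^{n} - 3.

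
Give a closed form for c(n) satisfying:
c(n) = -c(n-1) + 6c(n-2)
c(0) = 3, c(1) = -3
Characteristic equation: x² + x - 6 = 0, which factors as (x - (-3))(x - (2)) = 0.
Roots r₁ = -3, r₂ = 2 (distinct).
General solution: c(n) = A·(-3)^n + B·(2)^n.
From c(0) = 3: A + B = 3.
From c(1) = -3: -3A + 2B = -3.
Solving: A = \frac{9}{5}, B = \frac{6}{5}.
So c(n) = \frac{9 \left(-3\right)^{n}}{5} + \frac{6 \cdot 2^{n}}{5}.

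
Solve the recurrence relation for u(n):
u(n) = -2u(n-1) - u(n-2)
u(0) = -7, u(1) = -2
Characteristic equation: x² + 2x + 1 = 0, which is (x - (-1))².
Repeated root r = -1.
General solution: u(n) = (A + Bn)·(-1)^n.
From u(0) = -7: A = -7.
From u(1) = -2: (A + B)·(-1) = -2 ⇒ B = 9.
So u(n) = \left(9 n - 7\right) \cdot (-1)^n.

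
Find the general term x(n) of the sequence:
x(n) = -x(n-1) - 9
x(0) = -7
First-order linear non-homogeneous.
Homogeneous solution: x_h(n) = A·(-1)^n.
Try constant particular solution x_p = K: K = -K - 9 ⇒ K = - \frac{9}{2}.
General: x(n) = A·(-1)^n - \frac{9}{2}.
Apply x(0) = -7: A - \frac{9}{2} = -7 ⇒ A = - \frac{5}{2}.
So x(n) = - \frac{5 \left(-1\right)^{n}}{2} - \frac{9}{2}.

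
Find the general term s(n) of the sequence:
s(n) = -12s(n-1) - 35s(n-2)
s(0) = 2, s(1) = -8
Characteristic equation: x² + 12x + 35 = 0, which factors as (x - (-5))(x - (-7)) = 0.
Roots r₁ = -5, r₂ = -7 (distinct).
General solution: s(n) = A·(-5)^n + B·(-7)^n.
From s(0) = 2: A + B = 2.
From s(1) = -8: -5A - 7B = -8.
Solving: A = 3, B = -1.
So s(n) = 3 \left(-5\right)^{n} - \left(-7\right)^{n}.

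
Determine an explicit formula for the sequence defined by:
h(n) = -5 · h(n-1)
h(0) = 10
Pure geometric recurrence with ratio -5.
By induction h(n) = h(0) · (-5)^n = 10 \left(-5\right)^{n}.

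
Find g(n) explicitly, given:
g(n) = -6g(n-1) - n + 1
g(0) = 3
First-order linear with linear forcing.
Homogeneous solution: g_h(n) = A·(-6)^n.
Try particular g_p(n) = pn + q. Substituting:
  pn + q = -6(p(n-1) + q) - n + 1.
Matching the n-coefficient: p = -6p - 1 ⇒ p = - \frac{1}{7}.
Matching constants: q = 6p - 6q + 1 ⇒ q = \frac{1}{49}.
General: g(n) = A·(-6)^n - \frac{n}{7} + \frac{1}{49}.
Apply g(0) = 3: A + \frac{1}{49} = 3 ⇒ A = \frac{146}{49}.
So g(n) = \frac{146 \left(-6\right)^{n}}{49} - \frac{n}{7} + \frac{1}{49}.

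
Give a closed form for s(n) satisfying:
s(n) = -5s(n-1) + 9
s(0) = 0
First-order linear non-homogeneous.
Homogeneous solution: s_h(n) = A·(-5)^n.
Try constant particular solution s_p = K: K = -5K + 9 ⇒ K = \frac{3}{2}.
General: s(n) = A·(-5)^n + \frac{3}{2}.
Apply s(0) = 0: A + \frac{3}{2} = 0 ⇒ A = - \frac{3}{2}.
So s(n) = \frac{3}{2} - \frac{3 \left(-5\right)^{n}}{2}.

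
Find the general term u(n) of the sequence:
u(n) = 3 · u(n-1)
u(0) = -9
Pure geometric recurrence with ratio 3.
By induction u(n) = u(0) · (3)^n = - 9 \cdot 3^{n}.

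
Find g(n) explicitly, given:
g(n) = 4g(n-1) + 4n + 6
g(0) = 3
First-order linear with linear forcing.
Homogeneous solution: g_h(n) = A·(4)^n.
Try particular g_p(n) = pn + q. Substituting:
  pn + q = 4(p(n-1) + q) + 4n + 6.
Matching the n-coefficient: p = 4p + 4 ⇒ p = - \frac{4}{3}.
Matching constants: q = -4p + 4q + 6 ⇒ q = - \frac{34}{9}.
General: g(n) = A·(4)^n - \frac{4 n}{3} - \frac{34}{9}.
Apply g(0) = 3: A - \frac{34}{9} = 3 ⇒ A = \frac{61}{9}.
So g(n) = \frac{61 \cdot 4^{n}}{9} - \frac{4 n}{3} - \frac{34}{9}.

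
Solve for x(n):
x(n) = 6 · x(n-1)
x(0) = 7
Pure geometric recurrence with ratio 6.
By induction x(n) = x(0) · (6)^n = 7 \cdot 6^{n}.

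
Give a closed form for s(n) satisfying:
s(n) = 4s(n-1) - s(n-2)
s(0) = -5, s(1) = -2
Characteristic equation: x² - 4x + 1 = 0.
Discriminant Δ = (4)² + 4·(-1) = 12.
Roots r₁,₂ = (4 ± √12)/2, so r₁ = \sqrt{3} + 2, r₂ = 2 - \sqrt{3}.
General solution: s(n) = A·r₁^n + B·r₂^n.
From the initial conditions, A + B = -5 and r₁A + r₂B = -2.
Since r₁ - r₂ = √12: A = (-2 - (-5)r₂)/√12 = - \frac{5}{2} + \frac{4 \sqrt{3}}{3}, and B = -5 - A = - \frac{5}{2} - \frac{4 \sqrt{3}}{3}.
So s(n) = \left(- \frac{5}{2} + \frac{4 \sqrt{3}}{3}\right)\left(\sqrt{3} + 2\right)^n + \left(- \frac{5}{2} - \frac{4 \sqrt{3}}{3}\right)\left(2 - \sqrt{3}\right)^n.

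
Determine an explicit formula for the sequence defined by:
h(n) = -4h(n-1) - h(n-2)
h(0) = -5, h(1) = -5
Characteristic equation: x² + 4x + 1 = 0.
Discriminant Δ = (-4)² + 4·(-1) = 12.
Roots r₁,₂ = (-4 ± √12)/2, so r₁ = -2 + \sqrt{3}, r₂ = -2 - \sqrt{3}.
General solution: h(n) = A·r₁^n + B·r₂^n.
From the initial conditions, A + B = -5 and r₁A + r₂B = -5.
Since r₁ - r₂ = √12: A = (-5 - (-5)r₂)/√12 = - \frac{5 \sqrt{3}}{2} - \frac{5}{2}, and B = -5 - A = - \frac{5}{2} + \frac{5 \sqrt{3}}{2}.
So h(n) = \left(- \frac{5 \sqrt{3}}{2} - \frac{5}{2}\right)\left(-2 + \sqrt{3}\right)^n + \left(- \frac{5}{2} + \frac{5 \sqrt{3}}{2}\right)\left(-2 - \sqrt{3}\right)^n.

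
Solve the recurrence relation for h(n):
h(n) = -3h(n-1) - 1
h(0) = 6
First-order linear non-homogeneous.
Homogeneous solution: h_h(n) = A·(-3)^n.
Try constant particular solution h_p = K: K = -3K - 1 ⇒ K = - \frac{1}{4}.
General: h(n) = A·(-3)^n - \frac{1}{4}.
Apply h(0) = 6: A - \frac{1}{4} = 6 ⇒ A = \frac{25}{4}.
So h(n) = \frac{25 \left(-3\right)^{n}}{4} - \frac{1}{4}.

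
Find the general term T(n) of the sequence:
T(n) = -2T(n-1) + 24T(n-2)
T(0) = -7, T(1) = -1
Characteristic equation: x² + 2x - 24 = 0, which factors as (x - (4))(x - (-6)) = 0.
Roots r₁ = 4, r₂ = -6 (distinct).
General solution: T(n) = A·(4)^n + B·(-6)^n.
From T(0) = -7: A + B = -7.
From T(1) = -1: 4A - 6B = -1.
Solving: A = - \frac{43}{10}, B = - \frac{27}{10}.
So T(n) = - \frac{27 \left(-6\right)^{n}}{10} - \frac{43 \cdot 4^{n}}{10}.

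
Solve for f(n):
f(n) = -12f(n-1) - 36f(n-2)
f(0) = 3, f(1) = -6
Characteristic equation: x² + 12x + 36 = 0, which is (x - (-6))².
Repeated root r = -6.
General solution: f(n) = (A + Bn)·(-6)^n.
From f(0) = 3: A = 3.
From f(1) = -6: (A + B)·(-6) = -6 ⇒ B = -2.
So f(n) = \left(3 - 2 n\right) \cdot (-6)^n.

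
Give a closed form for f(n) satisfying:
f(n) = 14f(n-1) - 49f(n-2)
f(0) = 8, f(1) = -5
Characteristic equation: x² - 14x + 49 = 0, which is (x - (7))².
Repeated root r = 7.
General solution: f(n) = (A + Bn)·(7)^n.
From f(0) = 8: A = 8.
From f(1) = -5: (A + B)·(7) = -5 ⇒ B = - \frac{61}{7}.
So f(n) = \left(8 - \frac{61 n}{7}\right) \cdot (7)^n.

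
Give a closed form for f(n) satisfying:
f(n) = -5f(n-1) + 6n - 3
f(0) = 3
First-order linear with linear forcing.
Homogeneous solution: f_h(n) = A·(-5)^n.
Try particular f_p(n) = pn + q. Substituting:
  pn + q = -5(p(n-1) + q) + 6n - 3.
Matching the n-coefficient: p = -5p + 6 ⇒ p = 1.
Matching constants: q = 5p - 5q - 3 ⇒ q = \frac{1}{3}.
General: f(n) = A·(-5)^n + n + \frac{1}{3}.
Apply f(0) = 3: A + \frac{1}{3} = 3 ⇒ A = \frac{8}{3}.
So f(n) = \frac{8 \left(-5\right)^{n}}{3} + n + \frac{1}{3}.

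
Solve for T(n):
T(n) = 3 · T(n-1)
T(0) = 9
Pure geometric recurrence with ratio 3.
By induction T(n) = T(0) · (3)^n = 9 \cdot 3^{n}.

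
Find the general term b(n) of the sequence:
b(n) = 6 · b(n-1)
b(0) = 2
Pure geometric recurrence with ratio 6.
By induction b(n) = b(0) · (6)^n = 2 \cdot 6^{n}.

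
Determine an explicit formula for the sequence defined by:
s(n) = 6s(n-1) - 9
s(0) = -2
First-order linear non-homogeneous.
Homogeneous solution: s_h(n) = A·(6)^n.
Try constant particular solution s_p = K: K = 6K - 9 ⇒ K = \frac{9}{5}.
General: s(n) = A·(6)^n + \frac{9}{5}.
Apply s(0) = -2: A + \frac{9}{5} = -2 ⇒ A = - \frac{19}{5}.
So s(n) = \frac{9}{5} - \frac{19 \cdot 6^{n}}{5}.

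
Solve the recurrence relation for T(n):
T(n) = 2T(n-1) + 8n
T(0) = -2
First-order linear with linear forcing.
Homogeneous solution: T_h(n) = A·(2)^n.
Try particular T_p(n) = pn + q. Substituting:
  pn + q = 2(p(n-1) + q) + 8n.
Matching the n-coefficient: p = 2p + 8 ⇒ p = -8.
Matching constants: q = -2p + 2q ⇒ q = -16.
General: T(n) = A·(2)^n - 8 n - 16.
Apply T(0) = -2: A - 16 = -2 ⇒ A = 14.
So T(n) = 14 \cdot 2^{n} - 8 n - 16.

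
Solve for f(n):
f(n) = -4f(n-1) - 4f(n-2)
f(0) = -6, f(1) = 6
Characteristic equation: x² + 4x + 4 = 0, which is (x - (-2))².
Repeated root r = -2.
General solution: f(n) = (A + Bn)·(-2)^n.
From f(0) = -6: A = -6.
From f(1) = 6: (A + B)·(-2) = 6 ⇒ B = 3.
So f(n) = \left(3 n - 6\right) \cdot (-2)^n.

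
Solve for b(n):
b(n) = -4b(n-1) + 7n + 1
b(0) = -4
First-order linear with linear forcing.
Homogeneous solution: b_h(n) = A·(-4)^n.
Try particular b_p(n) = pn + q. Substituting:
  pn + q = -4(p(n-1) + q) + 7n + 1.
Matching the n-coefficient: p = -4p + 7 ⇒ p = \frac{7}{5}.
Matching constants: q = 4p - 4q + 1 ⇒ q = \frac{33}{25}.
General: b(n) = A·(-4)^n + \frac{7 n}{5} + \frac{33}{25}.
Apply b(0) = -4: A + \frac{33}{25} = -4 ⇒ A = - \frac{133}{25}.
So b(n) = - \frac{133 \left(-4\right)^{n}}{25} + \frac{7 n}{5} + \frac{33}{25}.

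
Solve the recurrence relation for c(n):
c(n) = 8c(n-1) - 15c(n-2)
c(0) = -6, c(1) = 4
Characteristic equation: x² - 8x + 15 = 0, which factors as (x - (5))(x - (3)) = 0.
Roots r₁ = 5, r₂ = 3 (distinct).
General solution: c(n) = A·(5)^n + B·(3)^n.
From c(0) = -6: A + B = -6.
From c(1) = 4: 5A + 3B = 4.
Solving: A = 11, B = -17.
So c(n) = - 17 \cdot 3^{n} + 11 \cdot 5^{n}.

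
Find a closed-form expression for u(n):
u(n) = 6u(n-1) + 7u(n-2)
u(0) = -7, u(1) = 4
Characteristic equation: x² - 6x - 7 = 0, which factors as (x - (-1))(x - (7)) = 0.
Roots r₁ = -1, r₂ = 7 (distinct).
General solution: u(n) = A·(-1)^n + B·(7)^n.
From u(0) = -7: A + B = -7.
From u(1) = 4: -A + 7B = 4.
Solving: A = - \frac{53}{8}, B = - \frac{3}{8}.
So u(n) = - \frac{53 \left(-1\right)^{n}}{8} - \frac{3 \cdot 7^{n}}{8}.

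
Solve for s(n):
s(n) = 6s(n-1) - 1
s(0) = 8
First-order linear non-homogeneous.
Homogeneous solution: s_h(n) = A·(6)^n.
Try constant particular solution s_p = K: K = 6K - 1 ⇒ K = \frac{1}{5}.
General: s(n) = A·(6)^n + \frac{1}{5}.
Apply s(0) = 8: A + \frac{1}{5} = 8 ⇒ A = \frac{39}{5}.
So s(n) = \frac{39 \cdot 6^{n}}{5} + \frac{1}{5}.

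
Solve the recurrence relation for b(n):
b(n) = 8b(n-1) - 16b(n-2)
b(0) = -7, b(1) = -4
Characteristic equation: x² - 8x + 16 = 0, which is (x - (4))².
Repeated root r = 4.
General solution: b(n) = (A + Bn)·(4)^n.
From b(0) = -7: A = -7.
From b(1) = -4: (A + B)·(4) = -4 ⇒ B = 6.
So b(n) = \left(6 n - 7\right) \cdot (4)^n.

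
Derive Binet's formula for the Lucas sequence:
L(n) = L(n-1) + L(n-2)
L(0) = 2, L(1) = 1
This is the Lucas sequence.
Characteristic equation: x² - x - 1 = 0; roots r₁ = \frac{1}{2} + \frac{\sqrt{5}}{2}, r₂ = \frac{1}{2} - \frac{\sqrt{5}}{2}.
General: L(n) = A·r₁^n + B·r₂^n. Solving with L(0)=2, L(1)=1 gives A = 1, B = 1.
So L(n) = 2^{- n} \left(\left(1 - \sqrt{5}\right)^{n} + \left(1 + \sqrt{5}\right)^{n}\right).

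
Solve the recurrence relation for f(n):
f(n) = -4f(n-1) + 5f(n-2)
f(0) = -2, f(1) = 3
Characteristic equation: x² + 4x - 5 = 0, which factors as (x - (-5))(x - (1)) = 0.
Roots r₁ = -5, r₂ = 1 (distinct).
General solution: f(n) = A·(-5)^n + B·(1)^n.
From f(0) = -2: A + B = -2.
From f(1) = 3: -5A + B = 3.
Solving: A = - \frac{5}{6}, B = - \frac{7}{6}.
So f(n) = - \frac{5 \left(-5\right)^{n}}{6} - \frac{7}{6}.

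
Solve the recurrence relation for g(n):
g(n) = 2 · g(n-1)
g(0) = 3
Pure geometric recurrence with ratio 2.
By induction g(n) = g(0) · (2)^n = 3 \cdot 2^{n}.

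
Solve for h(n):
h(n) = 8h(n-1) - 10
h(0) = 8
First-order linear non-homogeneous.
Homogeneous solution: h_h(n) = A·(8)^n.
Try constant particular solution h_p = K: K = 8K - 10 ⇒ K = \frac{10}{7}.
General: h(n) = A·(8)^n + \frac{10}{7}.
Apply h(0) = 8: A + \frac{10}{7} = 8 ⇒ A = \frac{46}{7}.
So h(n) = \frac{46 \cdot 8^{n}}{7} + \frac{10}{7}.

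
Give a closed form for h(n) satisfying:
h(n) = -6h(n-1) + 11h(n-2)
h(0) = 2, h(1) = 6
Characteristic equation: x² + 6x - 11 = 0.
Discriminant Δ = (-6)² + 4·(11) = 80.
Roots r₁,₂ = (-6 ± √80)/2, so r₁ = -3 + 2 \sqrt{5}, r₂ = - 2 \sqrt{5} - 3.
General solution: h(n) = A·r₁^n + B·r₂^n.
From the initial conditions, A + B = 2 and r₁A + r₂B = 6.
Since r₁ - r₂ = √80: A = (6 - (2)r₂)/√80 = 1 + \frac{3 \sqrt{5}}{5}, and B = 2 - A = 1 - \frac{3 \sqrt{5}}{5}.
So h(n) = \left(1 + \frac{3 \sqrt{5}}{5}\right)\left(-3 + 2 \sqrt{5}\right)^n + \left(1 - \frac{3 \sqrt{5}}{5}\right)\left(- 2 \sqrt{5} - 3\right)^n.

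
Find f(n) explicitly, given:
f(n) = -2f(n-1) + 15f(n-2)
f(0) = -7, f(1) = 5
Characteristic equation: x² + 2x - 15 = 0, which factors as (x - (-5))(x - (3)) = 0.
Roots r₁ = -5, r₂ = 3 (distinct).
General solution: f(n) = A·(-5)^n + B·(3)^n.
From f(0) = -7: A + B = -7.
From f(1) = 5: -5A + 3B = 5.
Solving: A = - \frac{13}{4}, B = - \frac{15}{4}.
So f(n) = - \frac{13 \left(-5\right)^{n}}{4} - \frac{15 \cdot 3^{n}}{4}.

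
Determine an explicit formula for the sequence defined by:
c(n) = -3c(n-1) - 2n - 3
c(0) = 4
First-order linear with linear forcing.
Homogeneous solution: c_h(n) = A·(-3)^n.
Try particular c_p(n) = pn + q. Substituting:
  pn + q = -3(p(n-1) + q) - 2n - 3.
Matching the n-coefficient: p = -3p - 2 ⇒ p = - \frac{1}{2}.
Matching constants: q = 3p - 3q - 3 ⇒ q = - \frac{9}{8}.
General: c(n) = A·(-3)^n - \frac{n}{2} - \frac{9}{8}.
Apply c(0) = 4: A - \frac{9}{8} = 4 ⇒ A = \frac{41}{8}.
So c(n) = \frac{41 \left(-3\right)^{n}}{8} - \frac{n}{2} - \frac{9}{8}.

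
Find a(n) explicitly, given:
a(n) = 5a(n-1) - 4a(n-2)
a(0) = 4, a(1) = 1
Characteristic equation: x² - 5x + 4 = 0, which factors as (x - (4))(x - (1)) = 0.
Roots r₁ = 4, r₂ = 1 (distinct).
General solution: a(n) = A·(4)^n + B·(1)^n.
From a(0) = 4: A + B = 4.
From a(1) = 1: 4A + B = 1.
Solving: A = -1, B = 5.
So a(n) = 5 - 4^{n}.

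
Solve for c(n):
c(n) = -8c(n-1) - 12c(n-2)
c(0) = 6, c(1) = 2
Characteristic equation: x² + 8x + 12 = 0, which factors as (x - (-6))(x - (-2)) = 0.
Roots r₁ = -6, r₂ = -2 (distinct).
General solution: c(n) = A·(-6)^n + B·(-2)^n.
From c(0) = 6: A + B = 6.
From c(1) = 2: -6A - 2B = 2.
Solving: A = - \frac{7}{2}, B = \frac{19}{2}.
So c(n) = \frac{19 \left(-2\right)^{n}}{2} - \frac{7 \left(-6\right)^{n}}{2}.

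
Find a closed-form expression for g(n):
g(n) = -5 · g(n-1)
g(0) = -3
Pure geometric recurrence with ratio -5.
By induction g(n) = g(0) · (-5)^n = - 3 \left(-5\right)^{n}.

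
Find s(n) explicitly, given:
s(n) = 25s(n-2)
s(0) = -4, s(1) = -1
Characteristic equation: x² - 25 = 0, which factors as (x - (-5))(x - (5)) = 0.
Roots r₁ = -5, r₂ = 5 (distinct).
General solution: s(n) = A·(-5)^n + B·(5)^n.
From s(0) = -4: A + B = -4.
From s(1) = -1: -5A + 5B = -1.
Solving: A = - \frac{19}{10}, B = - \frac{21}{10}.
So s(n) = - \frac{19 \left(-5\right)^{n}}{10} - \frac{21 \cdot 5^{n}}{10}.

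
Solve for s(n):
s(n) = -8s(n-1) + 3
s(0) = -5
First-order linear non-homogeneous.
Homogeneous solution: s_h(n) = A·(-8)^n.
Try constant particular solution s_p = K: K = -8K + 3 ⇒ K = \frac{1}{3}.
General: s(n) = A·(-8)^n + \frac{1}{3}.
Apply s(0) = -5: A + \frac{1}{3} = -5 ⇒ A = - \frac{16}{3}.
So s(n) = \frac{1}{3} - \frac{16 \left(-8\right)^{n}}{3}.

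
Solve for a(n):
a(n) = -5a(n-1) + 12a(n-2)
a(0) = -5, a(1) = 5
Characteristic equation: x² + 5x - 12 = 0.
Discriminant Δ = (-5)² + 4·(12) = 73.
Roots r₁,₂ = (-5 ± √73)/2, so r₁ = - \frac{5}{2} + \frac{\sqrt{73}}{2}, r₂ = - \frac{\sqrt{73}}{2} - \frac{5}{2}.
General solution: a(n) = A·r₁^n + B·r₂^n.
From the initial conditions, A + B = -5 and r₁A + r₂B = 5.
Since r₁ - r₂ = √73: A = (5 - (-5)r₂)/√73 = - \frac{5}{2} - \frac{15 \sqrt{73}}{146}, and B = -5 - A = - \frac{5}{2} + \frac{15 \sqrt{73}}{146}.
So a(n) = \left(- \frac{5}{2} - \frac{15 \sqrt{73}}{146}\right)\left(- \frac{5}{2} + \frac{\sqrt{73}}{2}\right)^n + \left(- \frac{5}{2} + \frac{15 \sqrt{73}}{146}\right)\left(- \frac{\sqrt{73}}{2} - \frac{5}{2}\right)^n.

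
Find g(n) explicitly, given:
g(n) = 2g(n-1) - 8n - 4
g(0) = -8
First-order linear with linear forcing.
Homogeneous solution: g_h(n) = A·(2)^n.
Try particular g_p(n) = pn + q. Substituting:
  pn + q = 2(p(n-1) + q) - 8n - 4.
Matching the n-coefficient: p = 2p - 8 ⇒ p = 8.
Matching constants: q = -2p + 2q - 4 ⇒ q = 20.
General: g(n) = A·(2)^n + 8 n + 20.
Apply g(0) = -8: A + 20 = -8 ⇒ A = -28.
So g(n) = - 28 \cdot 2^{n} + 8 n + 20.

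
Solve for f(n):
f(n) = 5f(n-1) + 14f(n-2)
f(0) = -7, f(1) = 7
Characteristic equation: x² - 5x - 14 = 0, which factors as (x - (7))(x - (-2)) = 0.
Roots r₁ = 7, r₂ = -2 (distinct).
General solution: f(n) = A·(7)^n + B·(-2)^n.
From f(0) = -7: A + B = -7.
From f(1) = 7: 7A - 2B = 7.
Solving: A = - \frac{7}{9}, B = - \frac{56}{9}.
So f(n) = - \frac{56 \left(-2\right)^{n}}{9} - \frac{7 \cdot 7^{n}}{9}.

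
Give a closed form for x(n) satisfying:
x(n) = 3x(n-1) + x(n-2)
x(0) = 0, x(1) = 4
Characteristic equation: x² - 3x - 1 = 0.
Discriminant Δ = (3)² + 4·(1) = 13.
Roots r₁,₂ = (3 ± √13)/2, so r₁ = \frac{3}{2} + \frac{\sqrt{13}}{2}, r₂ = \frac{3}{2} - \frac{\sqrt{13}}{2}.
General solution: x(n) = A·r₁^n + B·r₂^n.
From the initial conditions, A + B = 0 and r₁A + r₂B = 4.
Since r₁ - r₂ = √13: A = (4 - (0)r₂)/√13 = \frac{4 \sqrt{13}}{13}, and B = 0 - A = - \frac{4 \sqrt{13}}{13}.
So x(n) = \left(\frac{4 \sqrt{13}}{13}\right)\left(\frac{3}{2} + \frac{\sqrt{13}}{2}\right)^n + \left(- \frac{4 \sqrt{13}}{13}\right)\left(\frac{3}{2} - \frac{\sqrt{13}}{2}\right)^n.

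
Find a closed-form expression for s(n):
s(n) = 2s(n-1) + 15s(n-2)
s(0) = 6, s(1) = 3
Characteristic equation: x² - 2x - 15 = 0, which factors as (x - (-3))(x - (5)) = 0.
Roots r₁ = -3, r₂ = 5 (distinct).
General solution: s(n) = A·(-3)^n + B·(5)^n.
From s(0) = 6: A + B = 6.
From s(1) = 3: -3A + 5B = 3.
Solving: A = \frac{27}{8}, B = \frac{21}{8}.
So s(n) = \frac{27 \left(-3\right)^{n}}{8} + \frac{21 \cdot 5^{n}}{8}.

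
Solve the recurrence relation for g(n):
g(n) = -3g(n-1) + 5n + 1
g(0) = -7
First-order linear with linear forcing.
Homogeneous solution: g_h(n) = A·(-3)^n.
Try particular g_p(n) = pn + q. Substituting:
  pn + q = -3(p(n-1) + q) + 5n + 1.
Matching the n-coefficient: p = -3p + 5 ⇒ p = \frac{5}{4}.
Matching constants: q = 3p - 3q + 1 ⇒ q = \frac{19}{16}.
General: g(n) = A·(-3)^n + \frac{5 n}{4} + \frac{19}{16}.
Apply g(0) = -7: A + \frac{19}{16} = -7 ⇒ A = - \frac{131}{16}.
So g(n) = - \frac{131 \left(-3\right)^{n}}{16} + \frac{5 n}{4} + \frac{19}{16}.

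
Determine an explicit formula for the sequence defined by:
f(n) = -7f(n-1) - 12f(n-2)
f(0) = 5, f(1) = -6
Characteristic equation: x² + 7x + 12 = 0, which factors as (x - (-4))(x - (-3)) = 0.
Roots r₁ = -4, r₂ = -3 (distinct).
General solution: f(n) = A·(-4)^n + B·(-3)^n.
From f(0) = 5: A + B = 5.
From f(1) = -6: -4A - 3B = -6.
Solving: A = -9, B = 14.
So f(n) = 14 \left(-3\right)^{n} - 9 \left(-4\right)^{n}.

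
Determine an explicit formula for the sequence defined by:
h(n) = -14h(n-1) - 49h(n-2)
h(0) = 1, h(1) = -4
Characteristic equation: x² + 14x + 49 = 0, which is (x - (-7))².
Repeated root r = -7.
General solution: h(n) = (A + Bn)·(-7)^n.
From h(0) = 1: A = 1.
From h(1) = -4: (A + B)·(-7) = -4 ⇒ B = - \frac{3}{7}.
So h(n) = \left(1 - \frac{3 n}{7}\right) \cdot (-7)^n.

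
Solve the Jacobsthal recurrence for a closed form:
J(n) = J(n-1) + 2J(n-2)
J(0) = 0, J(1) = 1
This is the Jacobsthal sequence.
Characteristic equation: x² - x - 2 = 0; roots r₁ = 2, r₂ = -1.
General: J(n) = A·r₁^n + B·r₂^n. Solving with J(0)=0, J(1)=1 gives A = \frac{1}{3}, B = - \frac{1}{3}.
So J(n) = - \frac{\left(-1\right)^{n}}{3} + \frac{2^{n}}{3}.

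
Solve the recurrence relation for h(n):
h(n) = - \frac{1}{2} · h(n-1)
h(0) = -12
Pure geometric recurrence with ratio - \frac{1}{2}.
By induction h(n) = h(0) · (- \frac{1}{2})^n = - 12 \left(- \frac{1}{2}\right)^{n}.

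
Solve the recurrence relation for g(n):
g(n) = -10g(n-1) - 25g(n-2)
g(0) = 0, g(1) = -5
Characteristic equation: x² + 10x + 25 = 0, which is (x - (-5))².
Repeated root r = -5.
General solution: g(n) = (A + Bn)·(-5)^n.
From g(0) = 0: A = 0.
From g(1) = -5: (A + B)·(-5) = -5 ⇒ B = 1.
So g(n) = \left(n\right) \cdot (-5)^n.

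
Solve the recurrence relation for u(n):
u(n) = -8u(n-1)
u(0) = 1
This is a homogeneous first-order recurrence with ratio -8.
By induction u(n) = u(0) · (-8)^n = \left(-8\right)^{n}.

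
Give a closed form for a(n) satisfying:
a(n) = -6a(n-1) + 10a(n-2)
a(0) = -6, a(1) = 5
Characteristic equation: x² + 6x - 10 = 0.
Discriminant Δ = (-6)² + 4·(10) = 76.
Roots r₁,₂ = (-6 ± √76)/2, so r₁ = -3 + \sqrt{19}, r₂ = - \sqrt{19} - 3.
General solution: a(n) = A·r₁^n + B·r₂^n.
From the initial conditions, A + B = -6 and r₁A + r₂B = 5.
Since r₁ - r₂ = √76: A = (5 - (-6)r₂)/√76 = -3 - \frac{13 \sqrt{19}}{38}, and B = -6 - A = -3 + \frac{13 \sqrt{19}}{38}.
So a(n) = \left(-3 - \frac{13 \sqrt{19}}{38}\right)\left(-3 + \sqrt{19}\right)^n + \left(-3 + \frac{13 \sqrt{19}}{38}\right)\left(- \sqrt{19} - 3\right)^n.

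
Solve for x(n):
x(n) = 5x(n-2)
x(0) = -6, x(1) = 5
Characteristic equation: x² - 5 = 0.
Discriminant Δ = (0)² + 4·(5) = 20.
Roots r₁,₂ = (0 ± √20)/2, so r₁ = \sqrt{5}, r₂ = - \sqrt{5}.
General solution: x(n) = A·r₁^n + B·r₂^n.
From the initial conditions, A + B = -6 and r₁A + r₂B = 5.
Since r₁ - r₂ = √20: A = (5 - (-6)r₂)/√20 = -3 + \frac{\sqrt{5}}{2}, and B = -6 - A = -3 - \frac{\sqrt{5}}{2}.
So x(n) = \left(-3 + \frac{\sqrt{5}}{2}\right)\left(\sqrt{5}\right)^n + \left(-3 - \frac{\sqrt{5}}{2}\right)\left(- \sqrt{5}\right)^n.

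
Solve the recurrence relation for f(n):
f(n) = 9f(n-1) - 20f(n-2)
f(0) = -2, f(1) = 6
Characteristic equation: x² - 9x + 20 = 0, which factors as (x - (5))(x - (4)) = 0.
Roots r₁ = 5, r₂ = 4 (distinct).
General solution: f(n) = A·(5)^n + B·(4)^n.
From f(0) = -2: A + B = -2.
From f(1) = 6: 5A + 4B = 6.
Solving: A = 14, B = -16.
So f(n) = - 16 \cdot 4^{n} + 14 \cdot 5^{n}.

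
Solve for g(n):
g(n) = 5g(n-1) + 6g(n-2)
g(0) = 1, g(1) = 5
Characteristic equation: x² - 5x - 6 = 0, which factors as (x - (-1))(x - (6)) = 0.
Roots r₁ = -1, r₂ = 6 (distinct).
General solution: g(n) = A·(-1)^n + B·(6)^n.
From g(0) = 1: A + B = 1.
From g(1) = 5: -A + 6B = 5.
Solving: A = \frac{1}{7}, B = \frac{6}{7}.
So g(n) = \frac{\left(-1\right)^{n}}{7} + \frac{6 \cdot 6^{n}}{7}.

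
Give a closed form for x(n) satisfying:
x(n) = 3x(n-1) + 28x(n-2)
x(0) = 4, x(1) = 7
Characteristic equation: x² - 3x - 28 = 0, which factors as (x - (7))(x - (-4)) = 0.
Roots r₁ = 7, r₂ = -4 (distinct).
General solution: x(n) = A·(7)^n + B·(-4)^n.
From x(0) = 4: A + B = 4.
From x(1) = 7: 7A - 4B = 7.
Solving: A = \frac{23}{11}, B = \frac{21}{11}.
So x(n) = \frac{21 \left(-4\right)^{n}}{11} + \frac{23 \cdot 7^{n}}{11}.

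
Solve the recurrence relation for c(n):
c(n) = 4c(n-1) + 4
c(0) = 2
First-order linear non-homogeneous.
Homogeneous solution: c_h(n) = A·(4)^n.
Try constant particular solution c_p = K: K = 4K + 4 ⇒ K = - \frac{4}{3}.
General: c(n) = A·(4)^n - \frac{4}{3}.
Apply c(0) = 2: A - \frac{4}{3} = 2 ⇒ A = \frac{10}{3}.
So c(n) = \frac{10 \cdot 4^{n}}{3} - \frac{4}{3}.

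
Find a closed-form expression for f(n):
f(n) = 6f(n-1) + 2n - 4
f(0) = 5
First-order linear with linear forcing.
Homogeneous solution: f_h(n) = A·(6)^n.
Try particular f_p(n) = pn + q. Substituting:
  pn + q = 6(p(n-1) + q) + 2n - 4.
Matching the n-coefficient: p = 6p + 2 ⇒ p = - \frac{2}{5}.
Matching constants: q = -6p + 6q - 4 ⇒ q = \frac{8}{25}.
General: f(n) = A·(6)^n - \frac{2 n}{5} + \frac{8}{25}.
Apply f(0) = 5: A + \frac{8}{25} = 5 ⇒ A = \frac{117}{25}.
So f(n) = \frac{117 \cdot 6^{n}}{25} - \frac{2 n}{5} + \frac{8}{25}.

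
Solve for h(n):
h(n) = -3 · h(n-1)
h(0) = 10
Pure geometric recurrence with ratio -3.
By induction h(n) = h(0) · (-3)^n = 10 \left(-3\right)^{n}.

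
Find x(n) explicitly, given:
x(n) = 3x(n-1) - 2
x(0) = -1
First-order linear non-homogeneous.
Homogeneous solution: x_h(n) = A·(3)^n.
Try constant particular solution x_p = K: K = 3K - 2 ⇒ K = 1.
General: x(n) = A·(3)^n + 1.
Apply x(0) = -1: A + 1 = -1 ⇒ A = -2.
So x(n) = 1 - 2 \cdot 3^{n}.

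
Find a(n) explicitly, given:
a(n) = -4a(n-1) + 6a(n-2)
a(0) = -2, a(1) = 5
Characteristic equation: x² + 4x - 6 = 0.
Discriminant Δ = (-4)² + 4·(6) = 40.
Roots r₁,₂ = (-4 ± √40)/2, so r₁ = -2 + \sqrt{10}, r₂ = - \sqrt{10} - 2.
General solution: a(n) = A·r₁^n + B·r₂^n.
From the initial conditions, A + B = -2 and r₁A + r₂B = 5.
Since r₁ - r₂ = √40: A = (5 - (-2)r₂)/√40 = -1 + \frac{\sqrt{10}}{20}, and B = -2 - A = -1 - \frac{\sqrt{10}}{20}.
So a(n) = \left(-1 + \frac{\sqrt{10}}{20}\right)\left(-2 + \sqrt{10}\right)^n + \left(-1 - \frac{\sqrt{10}}{20}\right)\left(- \sqrt{10} - 2\right)^n.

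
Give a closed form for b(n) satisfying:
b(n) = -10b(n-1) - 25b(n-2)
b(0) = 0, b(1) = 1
Characteristic equation: x² + 10x + 25 = 0, which is (x - (-5))².
Repeated root r = -5.
General solution: b(n) = (A + Bn)·(-5)^n.
From b(0) = 0: A = 0.
From b(1) = 1: (A + B)·(-5) = 1 ⇒ B = - \frac{1}{5}.
So b(n) = \left(- \frac{n}{5}\right) \cdot (-5)^n.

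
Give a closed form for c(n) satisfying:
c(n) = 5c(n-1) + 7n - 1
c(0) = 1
First-order linear with linear forcing.
Homogeneous solution: c_h(n) = A·(5)^n.
Try particular c_p(n) = pn + q. Substituting:
  pn + q = 5(p(n-1) + q) + 7n - 1.
Matching the n-coefficient: p = 5p + 7 ⇒ p = - \frac{7}{4}.
Matching constants: q = -5p + 5q - 1 ⇒ q = - \frac{31}{16}.
General: c(n) = A·(5)^n - \frac{7 n}{4} - \frac{31}{16}.
Apply c(0) = 1: A - \frac{31}{16} = 1 ⇒ A = \frac{47}{16}.
So c(n) = \frac{47 \cdot 5^{n}}{16} - \frac{7 n}{4} - \frac{31}{16}.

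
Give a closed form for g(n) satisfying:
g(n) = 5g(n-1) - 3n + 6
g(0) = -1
First-order linear with linear forcing.
Homogeneous solution: g_h(n) = A·(5)^n.
Try particular g_p(n) = pn + q. Substituting:
  pn + q = 5(p(n-1) + q) - 3n + 6.
Matching the n-coefficient: p = 5p - 3 ⇒ p = \frac{3}{4}.
Matching constants: q = -5p + 5q + 6 ⇒ q = - \frac{9}{16}.
General: g(n) = A·(5)^n + \frac{3 n}{4} - \frac{9}{16}.
Apply g(0) = -1: A - \frac{9}{16} = -1 ⇒ A = - \frac{7}{16}.
So g(n) = - \frac{7 \cdot 5^{n}}{16} + \frac{3 n}{4} - \frac{9}{16}.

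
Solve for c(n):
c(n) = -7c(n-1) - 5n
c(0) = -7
First-order linear with linear forcing.
Homogeneous solution: c_h(n) = A·(-7)^n.
Try particular c_p(n) = pn + q. Substituting:
  pn + q = -7(p(n-1) + q) - 5n.
Matching the n-coefficient: p = -7p - 5 ⇒ p = - \frac{5}{8}.
Matching constants: q = 7p - 7q ⇒ q = - \frac{35}{64}.
General: c(n) = A·(-7)^n - \frac{5 n}{8} - \frac{35}{64}.
Apply c(0) = -7: A - \frac{35}{64} = -7 ⇒ A = - \frac{413}{64}.
So c(n) = - \frac{413 \left(-7\right)^{n}}{64} - \frac{5 n}{8} - \frac{35}{64}.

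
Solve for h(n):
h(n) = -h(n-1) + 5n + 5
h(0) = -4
First-order linear with linear forcing.
Homogeneous solution: h_h(n) = A·(-1)^n.
Try particular h_p(n) = pn + q. Substituting:
  pn + q = -(p(n-1) + q) + 5n + 5.
Matching the n-coefficient: p = -p + 5 ⇒ p = \frac{5}{2}.
Matching constants: q = p - q + 5 ⇒ q = \frac{15}{4}.
General: h(n) = A·(-1)^n + \frac{5 n}{2} + \frac{15}{4}.
Apply h(0) = -4: A + \frac{15}{4} = -4 ⇒ A = - \frac{31}{4}.
So h(n) = - \frac{31 \left(-1\right)^{n}}{4} + \frac{5 n}{2} + \frac{15}{4}.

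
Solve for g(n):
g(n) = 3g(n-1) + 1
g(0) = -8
First-order linear non-homogeneous.
Homogeneous solution: g_h(n) = A·(3)^n.
Try constant particular solution g_p = K: K = 3K + 1 ⇒ K = - \frac{1}{2}.
General: g(n) = A·(3)^n - \frac{1}{2}.
Apply g(0) = -8: A - \frac{1}{2} = -8 ⇒ A = - \frac{15}{2}.
So g(n) = - \frac{15 \cdot 3^{n}}{2} - \frac{1}{2}.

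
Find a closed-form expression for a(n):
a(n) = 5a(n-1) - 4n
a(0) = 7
First-order linear with linear forcing.
Homogeneous solution: a_h(n) = A·(5)^n.
Try particular a_p(n) = pn + q. Substituting:
  pn + q = 5(p(n-1) + q) - 4n.
Matching the n-coefficient: p = 5p - 4 ⇒ p = 1.
Matching constants: q = -5p + 5q ⇒ q = \frac{5}{4}.
General: a(n) = A·(5)^n + n + \frac{5}{4}.
Apply a(0) = 7: A + \frac{5}{4} = 7 ⇒ A = \frac{23}{4}.
So a(n) = \frac{23 \cdot 5^{n}}{4} + n + \frac{5}{4}.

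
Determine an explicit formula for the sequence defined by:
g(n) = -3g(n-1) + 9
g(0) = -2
First-order linear non-homogeneous.
Homogeneous solution: g_h(n) = A·(-3)^n.
Try constant particular solution g_p = K: K = -3K + 9 ⇒ K = \frac{9}{4}.
General: g(n) = A·(-3)^n + \frac{9}{4}.
Apply g(0) = -2: A + \frac{9}{4} = -2 ⇒ A = - \frac{17}{4}.
So g(n) = \frac{9}{4} - \frac{17 \left(-3\right)^{n}}{4}.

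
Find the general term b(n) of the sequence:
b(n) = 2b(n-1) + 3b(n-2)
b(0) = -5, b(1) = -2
Characteristic equation: x² - 2x - 3 = 0, which factors as (x - (3))(x - (-1)) = 0.
Roots r₁ = 3, r₂ = -1 (distinct).
General solution: b(n) = A·(3)^n + B·(-1)^n.
From b(0) = -5: A + B = -5.
From b(1) = -2: 3A - B = -2.
Solving: A = - \frac{7}{4}, B = - \frac{13}{4}.
So b(n) = - \frac{13 \left(-1\right)^{n}}{4} - \frac{7 \cdot 3^{n}}{4}.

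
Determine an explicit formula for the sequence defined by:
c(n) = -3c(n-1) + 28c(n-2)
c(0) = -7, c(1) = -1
Characteristic equation: x² + 3x - 28 = 0, which factors as (x - (4))(x - (-7)) = 0.
Roots r₁ = 4, r₂ = -7 (distinct).
General solution: c(n) = A·(4)^n + B·(-7)^n.
From c(0) = -7: A + B = -7.
From c(1) = -1: 4A - 7B = -1.
Solving: A = - \frac{50}{11}, B = - \frac{27}{11}.
So c(n) = - \frac{27 \left(-7\right)^{n}}{11} - \frac{50 \cdot 4^{n}}{11}.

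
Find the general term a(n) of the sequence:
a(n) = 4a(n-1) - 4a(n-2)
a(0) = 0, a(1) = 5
Characteristic equation: x² - 4x + 4 = 0, which is (x - (2))².
Repeated root r = 2.
General solution: a(n) = (A + Bn)·(2)^n.
From a(0) = 0: A = 0.
From a(1) = 5: (A + B)·(2) = 5 ⇒ B = \frac{5}{2}.
So a(n) = \left(\frac{5 n}{2}\right) \cdot (2)^n.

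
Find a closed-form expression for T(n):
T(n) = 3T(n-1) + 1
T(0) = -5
First-order linear non-homogeneous.
Homogeneous solution: T_h(n) = A·(3)^n.
Try constant particular solution T_p = K: K = 3K + 1 ⇒ K = - \frac{1}{2}.
General: T(n) = A·(3)^n - \frac{1}{2}.
Apply T(0) = -5: A - \frac{1}{2} = -5 ⇒ A = - \frac{9}{2}.
So T(n) = - \frac{9 \cdot 3^{n}}{2} - \frac{1}{2}.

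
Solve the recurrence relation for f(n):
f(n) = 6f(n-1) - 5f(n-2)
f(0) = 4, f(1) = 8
Characteristic equation: x² - 6x + 5 = 0, which factors as (x - (1))(x - (5)) = 0.
Roots r₁ = 1, r₂ = 5 (distinct).
General solution: f(n) = A·(1)^n + B·(5)^n.
From f(0) = 4: A + B = 4.
From f(1) = 8: A + 5B = 8.
Solving: A = 3, B = 1.
So f(n) = 5^{n} + 3.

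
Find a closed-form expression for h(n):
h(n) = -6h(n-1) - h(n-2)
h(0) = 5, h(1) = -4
Characteristic equation: x² + 6x + 1 = 0.
Discriminant Δ = (-6)² + 4·(-1) = 32.
Roots r₁,₂ = (-6 ± √32)/2, so r₁ = -3 + 2 \sqrt{2}, r₂ = -3 - 2 \sqrt{2}.
General solution: h(n) = A·r₁^n + B·r₂^n.
From the initial conditions, A + B = 5 and r₁A + r₂B = -4.
Since r₁ - r₂ = √32: A = (-4 - (5)r₂)/√32 = \frac{11 \sqrt{2}}{8} + \frac{5}{2}, and B = 5 - A = \frac{5}{2} - \frac{11 \sqrt{2}}{8}.
So h(n) = \left(\frac{11 \sqrt{2}}{8} + \frac{5}{2}\right)\left(-3 + 2 \sqrt{2}\right)^n + \left(\frac{5}{2} - \frac{11 \sqrt{2}}{8}\right)\left(-3 - 2 \sqrt{2}\right)^n.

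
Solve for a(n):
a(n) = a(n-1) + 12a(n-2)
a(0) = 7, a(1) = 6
Characteristic equation: x² - x - 12 = 0, which factors as (x - (4))(x - (-3)) = 0.
Roots r₁ = 4, r₂ = -3 (distinct).
General solution: a(n) = A·(4)^n + B·(-3)^n.
From a(0) = 7: A + B = 7.
From a(1) = 6: 4A - 3B = 6.
Solving: A = \frac{27}{7}, B = \frac{22}{7}.
So a(n) = \frac{22 \left(-3\right)^{n}}{7} + \frac{27 \cdot 4^{n}}{7}.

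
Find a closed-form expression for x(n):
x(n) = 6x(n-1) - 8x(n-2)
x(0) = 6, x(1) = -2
Characteristic equation: x² - 6x + 8 = 0, which factors as (x - (4))(x - (2)) = 0.
Roots r₁ = 4, r₂ = 2 (distinct).
General solution: x(n) = A·(4)^n + B·(2)^n.
From x(0) = 6: A + B = 6.
From x(1) = -2: 4A + 2B = -2.
Solving: A = -7, B = 13.
So x(n) = 13 \cdot 2^{n} - 7 \cdot 4^{n}.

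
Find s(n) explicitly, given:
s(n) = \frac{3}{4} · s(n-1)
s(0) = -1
Pure geometric recurrence with ratio \frac{3}{4}.
By induction s(n) = s(0) · (\frac{3}{4})^n = - \left(\frac{3}{4}\right)^{n}.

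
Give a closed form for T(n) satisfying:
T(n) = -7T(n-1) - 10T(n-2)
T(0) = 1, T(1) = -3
Characteristic equation: x² + 7x + 10 = 0, which factors as (x - (-5))(x - (-2)) = 0.
Roots r₁ = -5, r₂ = -2 (distinct).
General solution: T(n) = A·(-5)^n + B·(-2)^n.
From T(0) = 1: A + B = 1.
From T(1) = -3: -5A - 2B = -3.
Solving: A = \frac{1}{3}, B = \frac{2}{3}.
So T(n) = \frac{2 \left(-2\right)^{n}}{3} + \frac{\left(-5\right)^{n}}{3}.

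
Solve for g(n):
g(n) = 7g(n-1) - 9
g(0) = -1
First-order linear non-homogeneous.
Homogeneous solution: g_h(n) = A·(7)^n.
Try constant particular solution g_p = K: K = 7K - 9 ⇒ K = \frac{3}{2}.
General: g(n) = A·(7)^n + \frac{3}{2}.
Apply g(0) = -1: A + \frac{3}{2} = -1 ⇒ A = - \frac{5}{2}.
So g(n) = \frac{3}{2} - \frac{5 \cdot 7^{n}}{2}.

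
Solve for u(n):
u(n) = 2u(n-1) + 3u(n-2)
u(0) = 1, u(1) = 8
Characteristic equation: x² - 2x - 3 = 0, which factors as (x - (3))(x - (-1)) = 0.
Roots r₁ = 3, r₂ = -1 (distinct).
General solution: u(n) = A·(3)^n + B·(-1)^n.
From u(0) = 1: A + B = 1.
From u(1) = 8: 3A - B = 8.
Solving: A = \frac{9}{4}, B = - \frac{5}{4}.
So u(n) = - \frac{5 \left(-1\right)^{n}}{4} + \frac{9 \cdot 3^{n}}{4}.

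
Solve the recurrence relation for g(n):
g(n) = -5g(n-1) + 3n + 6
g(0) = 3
First-order linear with linear forcing.
Homogeneous solution: g_h(n) = A·(-5)^n.
Try particular g_p(n) = pn + q. Substituting:
  pn + q = -5(p(n-1) + q) + 3n + 6.
Matching the n-coefficient: p = -5p + 3 ⇒ p = \frac{1}{2}.
Matching constants: q = 5p - 5q + 6 ⇒ q = \frac{17}{12}.
General: g(n) = A·(-5)^n + \frac{n}{2} + \frac{17}{12}.
Apply g(0) = 3: A + \frac{17}{12} = 3 ⇒ A = \frac{19}{12}.
So g(n) = \frac{19 \left(-5\right)^{n}}{12} + \frac{n}{2} + \frac{17}{12}.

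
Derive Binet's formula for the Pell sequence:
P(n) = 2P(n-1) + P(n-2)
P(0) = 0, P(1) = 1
This is the Pell sequence.
Characteristic equation: x² - 2x - 1 = 0; roots r₁ = 1 + \sqrt{2}, r₂ = 1 - \sqrt{2}.
General: P(n) = A·r₁^n + B·r₂^n. Solving with P(0)=0, P(1)=1 gives A = \frac{\sqrt{2}}{4}, B = - \frac{\sqrt{2}}{4}.
So P(n) = \frac{\sqrt{2} \left(- \left(1 - \sqrt{2}\right)^{n} + \left(1 + \sqrt{2}\right)^{n}\right)}{4}.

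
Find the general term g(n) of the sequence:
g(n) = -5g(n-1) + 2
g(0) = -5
First-order linear non-homogeneous.
Homogeneous solution: g_h(n) = A·(-5)^n.
Try constant particular solution g_p = K: K = -5K + 2 ⇒ K = \frac{1}{3}.
General: g(n) = A·(-5)^n + \frac{1}{3}.
Apply g(0) = -5: A + \frac{1}{3} = -5 ⇒ A = - \frac{16}{3}.
So g(n) = \frac{1}{3} - \frac{16 \left(-5\right)^{n}}{3}.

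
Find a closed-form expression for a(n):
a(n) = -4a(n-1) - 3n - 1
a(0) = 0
First-order linear with linear forcing.
Homogeneous solution: a_h(n) = A·(-4)^n.
Try particular a_p(n) = pn + q. Substituting:
  pn + q = -4(p(n-1) + q) - 3n - 1.
Matching the n-coefficient: p = -4p - 3 ⇒ p = - \frac{3}{5}.
Matching constants: q = 4p - 4q - 1 ⇒ q = - \frac{17}{25}.
General: a(n) = A·(-4)^n - \frac{3 n}{5} - \frac{17}{25}.
Apply a(0) = 0: A - \frac{17}{25} = 0 ⇒ A = \frac{17}{25}.
So a(n) = \frac{17 \left(-4\right)^{n}}{25} - \frac{3 n}{5} - \frac{17}{25}.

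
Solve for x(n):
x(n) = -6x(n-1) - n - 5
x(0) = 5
First-order linear with linear forcing.
Homogeneous solution: x_h(n) = A·(-6)^n.
Try particular x_p(n) = pn + q. Substituting:
  pn + q = -6(p(n-1) + q) - n - 5.
Matching the n-coefficient: p = -6p - 1 ⇒ p = - \frac{1}{7}.
Matching constants: q = 6p - 6q - 5 ⇒ q = - \frac{41}{49}.
General: x(n) = A·(-6)^n - \frac{n}{7} - \frac{41}{49}.
Apply x(0) = 5: A - \frac{41}{49} = 5 ⇒ A = \frac{286}{49}.
So x(n) = \frac{286 \left(-6\right)^{n}}{49} - \frac{n}{7} - \frac{41}{49}.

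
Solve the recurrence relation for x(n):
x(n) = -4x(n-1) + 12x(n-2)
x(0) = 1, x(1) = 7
Characteristic equation: x² + 4x - 12 = 0, which factors as (x - (2))(x - (-6)) = 0.
Roots r₁ = 2, r₂ = -6 (distinct).
General solution: x(n) = A·(2)^n + B·(-6)^n.
From x(0) = 1: A + B = 1.
From x(1) = 7: 2A - 6B = 7.
Solving: A = \frac{13}{8}, B = - \frac{5}{8}.
So x(n) = - \frac{5 \left(-6\right)^{n}}{8} + \frac{13 \cdot 2^{n}}{8}.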